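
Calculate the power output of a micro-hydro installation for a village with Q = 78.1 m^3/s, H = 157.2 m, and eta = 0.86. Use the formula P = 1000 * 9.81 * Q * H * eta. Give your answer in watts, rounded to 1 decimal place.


Apply the hydropower formula P = rho * g * Q * H * eta
rho * g = 1000 * 9.81 = 9810.0
P = 9810.0 * 78.1 * 157.2 * 0.86
P = 103578837.9 W

103578837.9


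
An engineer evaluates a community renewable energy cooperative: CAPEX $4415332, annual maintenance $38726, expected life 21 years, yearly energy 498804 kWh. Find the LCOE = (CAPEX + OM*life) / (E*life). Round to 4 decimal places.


Total cost = CAPEX + OM * lifetime = 4415332 + 38726 * 21 = 4415332 + 813246 = 5228578
Total generation = annual * lifetime = 498804 * 21 = 10474884 kWh
LCOE = 5228578 / 10474884
LCOE = 0.4992 $/kWh

0.4992


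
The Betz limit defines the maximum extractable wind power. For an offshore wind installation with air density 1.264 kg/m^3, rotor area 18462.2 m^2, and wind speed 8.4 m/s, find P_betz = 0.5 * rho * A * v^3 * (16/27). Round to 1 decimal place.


The Betz coefficient Cp_max = 16/27 = 0.5926
v^3 = 8.4^3 = 592.704
P_betz = 0.5 * rho * A * v^3 * Cp_max
P_betz = 0.5 * 1.264 * 18462.2 * 592.704 * 0.5926
P_betz = 4098213.8 W

4098213.8


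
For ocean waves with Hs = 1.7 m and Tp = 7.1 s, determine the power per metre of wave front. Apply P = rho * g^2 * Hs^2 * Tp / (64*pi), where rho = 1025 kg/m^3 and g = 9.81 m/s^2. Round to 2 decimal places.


Apply wave power formula:
  g^2 = 9.81^2 = 96.2361
  Hs^2 = 1.7^2 = 2.89
  Numerator = rho * g^2 * Hs^2 * Tp = 1025 * 96.2361 * 2.89 * 7.1 = 2024035.25
  Denominator = 64 * pi = 201.0619
  P = 2024035.25 / 201.0619 = 10066.73 W/m

10066.73


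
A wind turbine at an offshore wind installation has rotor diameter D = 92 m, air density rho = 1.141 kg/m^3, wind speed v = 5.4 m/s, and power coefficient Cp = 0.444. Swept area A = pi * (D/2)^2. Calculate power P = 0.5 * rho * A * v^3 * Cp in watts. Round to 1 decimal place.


Step 1 -- Compute swept area:
  A = pi * (D/2)^2 = pi * (92/2)^2 = 6647.61 m^2
Step 2 -- Apply wind power equation:
  P = 0.5 * rho * A * v^3 * Cp
  v^3 = 5.4^3 = 157.464
  P = 0.5 * 1.141 * 6647.61 * 157.464 * 0.444
  P = 265146.2 W

265146.2


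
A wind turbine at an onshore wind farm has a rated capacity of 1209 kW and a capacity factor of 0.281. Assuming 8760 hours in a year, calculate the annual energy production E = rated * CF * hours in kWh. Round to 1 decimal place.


Annual energy = rated_kW * capacity_factor * hours_per_year
Given: P_rated = 1209 kW, CF = 0.281, hours = 8760
E = 1209 * 0.281 * 8760
E = 2976026.0 kWh

2976026.0


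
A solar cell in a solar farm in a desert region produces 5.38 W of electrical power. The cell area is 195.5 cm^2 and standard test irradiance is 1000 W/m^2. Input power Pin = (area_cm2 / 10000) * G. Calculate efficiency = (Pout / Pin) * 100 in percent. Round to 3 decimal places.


First compute the input power:
  Pin = area_cm2 / 10000 * G = 195.5 / 10000 * 1000 = 19.55 W
Then compute efficiency:
  Efficiency = (Pout / Pin) * 100 = (5.38 / 19.55) * 100
  Efficiency = 27.519%

27.519


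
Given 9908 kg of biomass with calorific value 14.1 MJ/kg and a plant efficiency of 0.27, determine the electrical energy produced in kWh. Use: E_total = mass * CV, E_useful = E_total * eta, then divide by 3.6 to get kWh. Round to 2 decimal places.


Total energy = mass * CV = 9908 * 14.1 = 139702.8 MJ
Useful energy = total * eta = 139702.8 * 0.27 = 37719.76 MJ
Convert to kWh: 37719.76 / 3.6
Useful energy = 10477.71 kWh

10477.71


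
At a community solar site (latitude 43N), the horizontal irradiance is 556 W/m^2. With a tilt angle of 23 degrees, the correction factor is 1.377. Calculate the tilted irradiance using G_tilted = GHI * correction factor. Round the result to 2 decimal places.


Identify the given values:
  GHI = 556 W/m^2, tilt correction factor = 1.377
Apply the formula G_tilted = GHI * factor:
  G_tilted = 556 * 1.377
  G_tilted = 765.61 W/m^2

765.61


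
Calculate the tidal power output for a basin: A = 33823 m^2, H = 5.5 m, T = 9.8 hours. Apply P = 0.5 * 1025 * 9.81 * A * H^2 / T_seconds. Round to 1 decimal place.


Convert period to seconds: T = 9.8 * 3600 = 35280.0 s
H^2 = 5.5^2 = 30.25
P = 0.5 * rho * g * A * H^2 / T
P = 0.5 * 1025 * 9.81 * 33823 * 30.25 / 35280.0
P = 145804.8 W

145804.8


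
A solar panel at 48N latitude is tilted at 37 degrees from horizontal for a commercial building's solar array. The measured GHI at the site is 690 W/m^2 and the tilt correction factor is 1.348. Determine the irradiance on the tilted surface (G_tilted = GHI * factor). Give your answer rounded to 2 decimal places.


Identify the given values:
  GHI = 690 W/m^2, tilt correction factor = 1.348
Apply the formula G_tilted = GHI * factor:
  G_tilted = 690 * 1.348
  G_tilted = 930.12 W/m^2

930.12


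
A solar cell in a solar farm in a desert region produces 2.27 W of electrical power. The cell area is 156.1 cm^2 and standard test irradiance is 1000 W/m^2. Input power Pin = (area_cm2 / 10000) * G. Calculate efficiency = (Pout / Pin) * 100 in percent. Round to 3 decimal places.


First compute the input power:
  Pin = area_cm2 / 10000 * G = 156.1 / 10000 * 1000 = 15.61 W
Then compute efficiency:
  Efficiency = (Pout / Pin) * 100 = (2.27 / 15.61) * 100
  Efficiency = 14.542%

14.542


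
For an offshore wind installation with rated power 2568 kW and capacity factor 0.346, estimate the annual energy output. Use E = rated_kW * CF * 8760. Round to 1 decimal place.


Annual energy = rated_kW * capacity_factor * hours_per_year
Given: P_rated = 2568 kW, CF = 0.346, hours = 8760
E = 2568 * 0.346 * 8760
E = 7783505.3 kWh

7783505.3


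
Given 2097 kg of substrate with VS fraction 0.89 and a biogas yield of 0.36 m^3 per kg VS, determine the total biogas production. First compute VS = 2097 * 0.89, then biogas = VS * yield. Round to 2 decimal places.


Compute volatile solids:
  VS = mass * VS_fraction = 2097 * 0.89 = 1866.33 kg
Calculate biogas volume:
  Biogas = VS * specific_yield = 1866.33 * 0.36
  Biogas = 671.88 m^3

671.88


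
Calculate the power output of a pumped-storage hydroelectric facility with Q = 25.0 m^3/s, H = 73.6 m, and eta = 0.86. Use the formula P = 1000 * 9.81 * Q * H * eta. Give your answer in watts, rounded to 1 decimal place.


Apply the hydropower formula P = rho * g * Q * H * eta
rho * g = 1000 * 9.81 = 9810.0
P = 9810.0 * 25.0 * 73.6 * 0.86
P = 15523344.0 W

15523344.0


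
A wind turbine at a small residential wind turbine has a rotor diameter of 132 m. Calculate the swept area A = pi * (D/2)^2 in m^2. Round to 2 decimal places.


Compute the rotor radius:
  r = D / 2 = 132 / 2 = 66.0 m
Calculate swept area:
  A = pi * r^2 = pi * 66.0^2
  A = 13684.78 m^2

13684.78


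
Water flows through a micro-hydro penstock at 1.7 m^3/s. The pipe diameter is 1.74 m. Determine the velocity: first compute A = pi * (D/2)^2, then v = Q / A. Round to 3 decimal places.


Compute pipe cross-sectional area:
  A = pi * (D/2)^2 = pi * (1.74/2)^2 = 2.3779 m^2
Calculate velocity:
  v = Q / A = 1.7 / 2.3779
  v = 0.715 m/s

0.715


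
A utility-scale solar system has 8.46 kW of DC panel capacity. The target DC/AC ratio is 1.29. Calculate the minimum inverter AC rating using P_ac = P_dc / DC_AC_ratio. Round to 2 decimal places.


The inverter AC capacity is determined by the DC/AC ratio.
Given: P_dc = 8.46 kW, DC/AC ratio = 1.29
P_ac = P_dc / ratio = 8.46 / 1.29
P_ac = 6.56 kW

6.56


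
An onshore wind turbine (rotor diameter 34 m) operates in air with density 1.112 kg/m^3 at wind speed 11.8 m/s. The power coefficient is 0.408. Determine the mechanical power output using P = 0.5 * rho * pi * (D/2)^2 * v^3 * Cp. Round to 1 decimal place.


Step 1 -- Compute swept area:
  A = pi * (D/2)^2 = pi * (34/2)^2 = 907.92 m^2
Step 2 -- Apply wind power equation:
  P = 0.5 * rho * A * v^3 * Cp
  v^3 = 11.8^3 = 1643.032
  P = 0.5 * 1.112 * 907.92 * 1643.032 * 0.408
  P = 338398.7 W

338398.7


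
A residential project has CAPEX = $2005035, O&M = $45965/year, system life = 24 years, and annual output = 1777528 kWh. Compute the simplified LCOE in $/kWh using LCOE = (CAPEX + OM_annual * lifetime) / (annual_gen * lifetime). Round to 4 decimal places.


Total cost = CAPEX + OM * lifetime = 2005035 + 45965 * 24 = 2005035 + 1103160 = 3108195
Total generation = annual * lifetime = 1777528 * 24 = 42660672 kWh
LCOE = 3108195 / 42660672
LCOE = 0.0729 $/kWh

0.0729


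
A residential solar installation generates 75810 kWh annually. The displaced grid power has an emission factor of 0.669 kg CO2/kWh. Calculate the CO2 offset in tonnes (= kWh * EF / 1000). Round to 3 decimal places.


CO2 offset in kg = generation * emission_factor
CO2 offset = 75810 * 0.669 = 50716.89 kg
Convert to tonnes:
  CO2 offset = 50716.89 / 1000 = 50.717 tonnes

50.717


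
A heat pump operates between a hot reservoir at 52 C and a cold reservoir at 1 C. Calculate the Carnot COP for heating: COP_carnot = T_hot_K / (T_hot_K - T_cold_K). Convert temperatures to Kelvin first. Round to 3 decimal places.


Convert to Kelvin:
  T_hot = 52 + 273.15 = 325.15 K
  T_cold = 1 + 273.15 = 274.15 K
Apply Carnot COP formula:
  COP = T_hot_K / (T_hot_K - T_cold_K) = 325.15 / 51.0
  COP = 6.375

6.375


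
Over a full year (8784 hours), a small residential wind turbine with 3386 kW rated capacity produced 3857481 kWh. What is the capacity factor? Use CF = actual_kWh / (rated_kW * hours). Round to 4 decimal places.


Capacity factor = actual output / maximum possible output
Maximum possible = rated * hours = 3386 * 8784 = 29742624 kWh
CF = 3857481 / 29742624
CF = 0.1297

0.1297


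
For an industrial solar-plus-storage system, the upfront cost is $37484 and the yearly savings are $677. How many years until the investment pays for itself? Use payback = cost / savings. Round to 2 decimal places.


Simple payback period = initial cost / annual savings
Payback = 37484 / 677
Payback = 55.37 years

55.37


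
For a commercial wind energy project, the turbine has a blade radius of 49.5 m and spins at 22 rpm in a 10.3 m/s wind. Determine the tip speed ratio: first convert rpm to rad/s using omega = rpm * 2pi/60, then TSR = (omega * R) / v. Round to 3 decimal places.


Convert rotational speed to rad/s:
  omega = 22 * 2 * pi / 60 = 2.3038 rad/s
Compute tip speed:
  v_tip = omega * R = 2.3038 * 49.5 = 114.04 m/s
Tip speed ratio:
  TSR = v_tip / v_wind = 114.04 / 10.3 = 11.072

11.072


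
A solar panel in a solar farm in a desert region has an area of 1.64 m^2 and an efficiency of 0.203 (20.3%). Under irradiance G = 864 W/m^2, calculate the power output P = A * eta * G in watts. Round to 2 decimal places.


Use the solar power formula P = A * eta * G.
Given: A = 1.64 m^2, eta = 0.203, G = 864 W/m^2
P = 1.64 * 0.203 * 864
P = 287.64 W

287.64


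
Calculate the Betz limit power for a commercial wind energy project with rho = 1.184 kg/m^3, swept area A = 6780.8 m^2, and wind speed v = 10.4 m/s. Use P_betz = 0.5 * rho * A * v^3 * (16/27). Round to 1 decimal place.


The Betz coefficient Cp_max = 16/27 = 0.5926
v^3 = 10.4^3 = 1124.864
P_betz = 0.5 * rho * A * v^3 * Cp_max
P_betz = 0.5 * 1.184 * 6780.8 * 1124.864 * 0.5926
P_betz = 2675832.2 W

2675832.2


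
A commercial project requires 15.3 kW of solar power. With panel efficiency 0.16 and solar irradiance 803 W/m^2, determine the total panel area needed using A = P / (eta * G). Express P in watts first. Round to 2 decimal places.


Convert target power to watts: P = 15.3 * 1000 = 15300.0 W
Compute denominator: eta * G = 0.16 * 803 = 128.48
Required area A = P / (eta * G) = 15300.0 / 128.48
A = 119.08 m^2

119.08


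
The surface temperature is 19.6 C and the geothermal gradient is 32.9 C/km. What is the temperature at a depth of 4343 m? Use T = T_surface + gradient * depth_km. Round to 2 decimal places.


Convert depth to km: 4343 / 1000 = 4.343 km
Temperature increase = gradient * depth_km = 32.9 * 4.343 = 142.88 C
Temperature at depth = T_surface + delta_T = 19.6 + 142.88
T = 162.48 C

162.48


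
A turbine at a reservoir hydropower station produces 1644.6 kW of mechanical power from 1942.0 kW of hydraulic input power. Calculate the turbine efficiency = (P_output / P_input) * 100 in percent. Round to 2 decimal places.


Turbine efficiency = (output power / input power) * 100
eta = (1644.6 / 1942.0) * 100
eta = 84.69%

84.69


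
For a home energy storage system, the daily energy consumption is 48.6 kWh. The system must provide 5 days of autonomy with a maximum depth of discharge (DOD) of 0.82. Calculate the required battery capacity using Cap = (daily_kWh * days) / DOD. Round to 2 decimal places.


Total energy needed = daily * days = 48.6 * 5 = 243.0 kWh
Account for depth of discharge:
  Cap = total_energy / DOD = 243.0 / 0.82
  Cap = 296.34 kWh

296.34


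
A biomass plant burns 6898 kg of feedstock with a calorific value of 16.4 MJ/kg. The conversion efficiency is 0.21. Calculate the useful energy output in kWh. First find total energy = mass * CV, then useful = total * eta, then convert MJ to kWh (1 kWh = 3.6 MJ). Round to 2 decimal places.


Total energy = mass * CV = 6898 * 16.4 = 113127.2 MJ
Useful energy = total * eta = 113127.2 * 0.21 = 23756.71 MJ
Convert to kWh: 23756.71 / 3.6
Useful energy = 6599.09 kWh

6599.09


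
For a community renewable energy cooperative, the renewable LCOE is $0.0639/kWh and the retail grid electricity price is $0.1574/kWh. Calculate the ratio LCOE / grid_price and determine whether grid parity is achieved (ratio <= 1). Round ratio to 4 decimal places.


Compare LCOE to grid price:
  LCOE = $0.0639/kWh, Grid price = $0.1574/kWh
  Ratio = LCOE / grid_price = 0.0639 / 0.1574 = 0.4060
  Grid parity achieved (ratio <= 1)? yes

0.4060


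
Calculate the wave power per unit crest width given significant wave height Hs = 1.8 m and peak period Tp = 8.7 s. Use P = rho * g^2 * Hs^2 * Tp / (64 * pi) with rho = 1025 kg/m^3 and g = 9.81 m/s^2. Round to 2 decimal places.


Apply wave power formula:
  g^2 = 9.81^2 = 96.2361
  Hs^2 = 1.8^2 = 3.24
  Numerator = rho * g^2 * Hs^2 * Tp = 1025 * 96.2361 * 3.24 * 8.7 = 2780520.77
  Denominator = 64 * pi = 201.0619
  P = 2780520.77 / 201.0619 = 13829.18 W/m

13829.18


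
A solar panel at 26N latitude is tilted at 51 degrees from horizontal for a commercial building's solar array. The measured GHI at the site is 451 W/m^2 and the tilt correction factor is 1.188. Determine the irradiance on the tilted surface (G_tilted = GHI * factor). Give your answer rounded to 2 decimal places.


Identify the given values:
  GHI = 451 W/m^2, tilt correction factor = 1.188
Apply the formula G_tilted = GHI * factor:
  G_tilted = 451 * 1.188
  G_tilted = 535.79 W/m^2

535.79


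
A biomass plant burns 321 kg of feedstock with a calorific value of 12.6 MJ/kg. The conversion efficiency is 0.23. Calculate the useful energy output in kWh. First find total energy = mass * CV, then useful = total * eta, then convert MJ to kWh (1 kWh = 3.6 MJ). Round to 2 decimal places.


Total energy = mass * CV = 321 * 12.6 = 4044.6 MJ
Useful energy = total * eta = 4044.6 * 0.23 = 930.26 MJ
Convert to kWh: 930.26 / 3.6
Useful energy = 258.41 kWh

258.41


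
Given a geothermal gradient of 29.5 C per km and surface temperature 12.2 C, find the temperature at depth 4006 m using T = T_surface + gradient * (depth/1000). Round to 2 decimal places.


Convert depth to km: 4006 / 1000 = 4.006 km
Temperature increase = gradient * depth_km = 29.5 * 4.006 = 118.18 C
Temperature at depth = T_surface + delta_T = 12.2 + 118.18
T = 130.38 C

130.38


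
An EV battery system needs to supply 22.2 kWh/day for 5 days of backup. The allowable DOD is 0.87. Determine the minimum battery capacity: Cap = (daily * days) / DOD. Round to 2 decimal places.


Total energy needed = daily * days = 22.2 * 5 = 111.0 kWh
Account for depth of discharge:
  Cap = total_energy / DOD = 111.0 / 0.87
  Cap = 127.59 kWh

127.59


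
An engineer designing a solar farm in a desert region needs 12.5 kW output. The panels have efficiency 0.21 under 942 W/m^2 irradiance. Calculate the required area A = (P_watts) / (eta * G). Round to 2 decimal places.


Convert target power to watts: P = 12.5 * 1000 = 12500.0 W
Compute denominator: eta * G = 0.21 * 942 = 197.82
Required area A = P / (eta * G) = 12500.0 / 197.82
A = 63.19 m^2

63.19


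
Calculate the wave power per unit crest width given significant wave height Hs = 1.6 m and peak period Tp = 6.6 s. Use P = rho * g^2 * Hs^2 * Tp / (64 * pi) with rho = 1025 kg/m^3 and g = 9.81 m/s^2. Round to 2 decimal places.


Apply wave power formula:
  g^2 = 9.81^2 = 96.2361
  Hs^2 = 1.6^2 = 2.56
  Numerator = rho * g^2 * Hs^2 * Tp = 1025 * 96.2361 * 2.56 * 6.6 = 1666655.27
  Denominator = 64 * pi = 201.0619
  P = 1666655.27 / 201.0619 = 8289.26 W/m

8289.26


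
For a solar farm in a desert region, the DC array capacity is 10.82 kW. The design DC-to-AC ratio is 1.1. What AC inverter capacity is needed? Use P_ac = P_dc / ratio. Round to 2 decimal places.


The inverter AC capacity is determined by the DC/AC ratio.
Given: P_dc = 10.82 kW, DC/AC ratio = 1.1
P_ac = P_dc / ratio = 10.82 / 1.1
P_ac = 9.84 kW

9.84


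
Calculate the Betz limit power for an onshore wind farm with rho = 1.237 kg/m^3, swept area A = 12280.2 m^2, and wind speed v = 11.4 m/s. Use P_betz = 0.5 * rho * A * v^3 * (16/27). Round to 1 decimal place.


The Betz coefficient Cp_max = 16/27 = 0.5926
v^3 = 11.4^3 = 1481.544
P_betz = 0.5 * rho * A * v^3 * Cp_max
P_betz = 0.5 * 1.237 * 12280.2 * 1481.544 * 0.5926
P_betz = 6668312.1 W

6668312.1


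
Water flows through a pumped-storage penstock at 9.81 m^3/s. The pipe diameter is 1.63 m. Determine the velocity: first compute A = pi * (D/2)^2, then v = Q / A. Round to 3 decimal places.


Compute pipe cross-sectional area:
  A = pi * (D/2)^2 = pi * (1.63/2)^2 = 2.0867 m^2
Calculate velocity:
  v = Q / A = 9.81 / 2.0867
  v = 4.701 m/s

4.701


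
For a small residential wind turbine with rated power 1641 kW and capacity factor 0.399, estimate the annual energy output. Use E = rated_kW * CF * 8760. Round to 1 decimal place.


Annual energy = rated_kW * capacity_factor * hours_per_year
Given: P_rated = 1641 kW, CF = 0.399, hours = 8760
E = 1641 * 0.399 * 8760
E = 5735688.8 kWh

5735688.8


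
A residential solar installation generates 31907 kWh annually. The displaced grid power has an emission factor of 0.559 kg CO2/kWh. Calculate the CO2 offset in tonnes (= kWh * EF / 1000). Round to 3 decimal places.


CO2 offset in kg = generation * emission_factor
CO2 offset = 31907 * 0.559 = 17836.01 kg
Convert to tonnes:
  CO2 offset = 17836.01 / 1000 = 17.836 tonnes

17.836


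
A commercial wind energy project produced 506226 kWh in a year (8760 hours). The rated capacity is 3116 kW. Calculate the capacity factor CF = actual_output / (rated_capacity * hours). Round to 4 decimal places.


Capacity factor = actual output / maximum possible output
Maximum possible = rated * hours = 3116 * 8760 = 27296160 kWh
CF = 506226 / 27296160
CF = 0.0185

0.0185


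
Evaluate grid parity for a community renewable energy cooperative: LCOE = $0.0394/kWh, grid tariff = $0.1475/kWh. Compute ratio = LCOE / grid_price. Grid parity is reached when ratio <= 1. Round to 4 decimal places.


Compare LCOE to grid price:
  LCOE = $0.0394/kWh, Grid price = $0.1475/kWh
  Ratio = LCOE / grid_price = 0.0394 / 0.1475 = 0.2671
  Grid parity achieved (ratio <= 1)? yes

0.2671


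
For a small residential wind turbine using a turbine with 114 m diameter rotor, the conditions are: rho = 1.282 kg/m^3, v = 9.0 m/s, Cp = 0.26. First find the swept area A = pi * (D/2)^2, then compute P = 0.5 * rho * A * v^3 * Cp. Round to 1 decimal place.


Step 1 -- Compute swept area:
  A = pi * (D/2)^2 = pi * (114/2)^2 = 10207.03 m^2
Step 2 -- Apply wind power equation:
  P = 0.5 * rho * A * v^3 * Cp
  v^3 = 9.0^3 = 729.0
  P = 0.5 * 1.282 * 10207.03 * 729.0 * 0.26
  P = 1240105.1 W

1240105.1


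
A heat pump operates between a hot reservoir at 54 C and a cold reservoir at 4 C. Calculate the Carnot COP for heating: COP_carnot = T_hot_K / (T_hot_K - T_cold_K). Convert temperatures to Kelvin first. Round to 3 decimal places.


Convert to Kelvin:
  T_hot = 54 + 273.15 = 327.15 K
  T_cold = 4 + 273.15 = 277.15 K
Apply Carnot COP formula:
  COP = T_hot_K / (T_hot_K - T_cold_K) = 327.15 / 50.0
  COP = 6.543

6.543


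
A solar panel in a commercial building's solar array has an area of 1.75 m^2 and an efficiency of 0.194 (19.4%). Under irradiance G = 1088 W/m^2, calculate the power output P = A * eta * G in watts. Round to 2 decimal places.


Use the solar power formula P = A * eta * G.
Given: A = 1.75 m^2, eta = 0.194, G = 1088 W/m^2
P = 1.75 * 0.194 * 1088
P = 369.38 W

369.38


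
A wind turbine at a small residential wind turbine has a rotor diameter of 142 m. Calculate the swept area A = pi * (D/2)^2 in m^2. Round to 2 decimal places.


Compute the rotor radius:
  r = D / 2 = 142 / 2 = 71.0 m
Calculate swept area:
  A = pi * r^2 = pi * 71.0^2
  A = 15836.77 m^2

15836.77


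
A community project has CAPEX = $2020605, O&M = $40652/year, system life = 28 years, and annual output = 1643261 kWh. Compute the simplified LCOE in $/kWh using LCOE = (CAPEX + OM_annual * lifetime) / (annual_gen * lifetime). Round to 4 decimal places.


Total cost = CAPEX + OM * lifetime = 2020605 + 40652 * 28 = 2020605 + 1138256 = 3158861
Total generation = annual * lifetime = 1643261 * 28 = 46011308 kWh
LCOE = 3158861 / 46011308
LCOE = 0.0687 $/kWh

0.0687


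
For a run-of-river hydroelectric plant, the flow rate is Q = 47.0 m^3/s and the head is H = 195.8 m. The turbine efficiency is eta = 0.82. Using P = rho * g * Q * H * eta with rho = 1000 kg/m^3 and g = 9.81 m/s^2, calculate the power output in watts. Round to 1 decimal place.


Apply the hydropower formula P = rho * g * Q * H * eta
rho * g = 1000 * 9.81 = 9810.0
P = 9810.0 * 47.0 * 195.8 * 0.82
P = 74027554.9 W

74027554.9


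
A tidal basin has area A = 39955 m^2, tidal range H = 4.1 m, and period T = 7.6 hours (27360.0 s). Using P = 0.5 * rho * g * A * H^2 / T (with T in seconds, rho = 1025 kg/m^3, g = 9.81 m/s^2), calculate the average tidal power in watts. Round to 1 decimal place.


Convert period to seconds: T = 7.6 * 3600 = 27360.0 s
H^2 = 4.1^2 = 16.81
P = 0.5 * rho * g * A * H^2 / T
P = 0.5 * 1025 * 9.81 * 39955 * 16.81 / 27360.0
P = 123420.0 W

123420.0


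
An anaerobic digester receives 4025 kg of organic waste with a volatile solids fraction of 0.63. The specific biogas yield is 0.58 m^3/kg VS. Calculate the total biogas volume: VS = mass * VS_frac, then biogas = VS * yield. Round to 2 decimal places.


Compute volatile solids:
  VS = mass * VS_fraction = 4025 * 0.63 = 2535.75 kg
Calculate biogas volume:
  Biogas = VS * specific_yield = 2535.75 * 0.58
  Biogas = 1470.74 m^3

1470.74


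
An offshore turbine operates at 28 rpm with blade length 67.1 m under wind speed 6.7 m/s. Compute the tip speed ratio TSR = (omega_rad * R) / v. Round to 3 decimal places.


Convert rotational speed to rad/s:
  omega = 28 * 2 * pi / 60 = 2.9322 rad/s
Compute tip speed:
  v_tip = omega * R = 2.9322 * 67.1 = 196.747 m/s
Tip speed ratio:
  TSR = v_tip / v_wind = 196.747 / 6.7 = 29.365

29.365


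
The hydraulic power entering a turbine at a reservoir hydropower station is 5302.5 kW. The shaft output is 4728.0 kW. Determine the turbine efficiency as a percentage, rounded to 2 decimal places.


Turbine efficiency = (output power / input power) * 100
eta = (4728.0 / 5302.5) * 100
eta = 89.17%

89.17


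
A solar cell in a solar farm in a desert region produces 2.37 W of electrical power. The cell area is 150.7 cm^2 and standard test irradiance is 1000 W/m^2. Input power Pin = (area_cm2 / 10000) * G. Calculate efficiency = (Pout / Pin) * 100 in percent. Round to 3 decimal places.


First compute the input power:
  Pin = area_cm2 / 10000 * G = 150.7 / 10000 * 1000 = 15.07 W
Then compute efficiency:
  Efficiency = (Pout / Pin) * 100 = (2.37 / 15.07) * 100
  Efficiency = 15.727%

15.727


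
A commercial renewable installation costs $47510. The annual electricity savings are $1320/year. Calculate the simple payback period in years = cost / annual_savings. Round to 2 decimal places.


Simple payback period = initial cost / annual savings
Payback = 47510 / 1320
Payback = 35.99 years

35.99


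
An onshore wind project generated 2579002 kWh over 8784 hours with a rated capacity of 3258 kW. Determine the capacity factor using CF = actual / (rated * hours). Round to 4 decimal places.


Capacity factor = actual output / maximum possible output
Maximum possible = rated * hours = 3258 * 8784 = 28618272 kWh
CF = 2579002 / 28618272
CF = 0.0901

0.0901


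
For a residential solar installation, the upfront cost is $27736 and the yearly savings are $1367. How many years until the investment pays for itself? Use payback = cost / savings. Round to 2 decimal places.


Simple payback period = initial cost / annual savings
Payback = 27736 / 1367
Payback = 20.29 years

20.29


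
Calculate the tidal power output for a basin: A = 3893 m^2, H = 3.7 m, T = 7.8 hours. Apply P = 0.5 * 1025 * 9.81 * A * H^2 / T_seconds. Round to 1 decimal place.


Convert period to seconds: T = 7.8 * 3600 = 28080.0 s
H^2 = 3.7^2 = 13.69
P = 0.5 * rho * g * A * H^2 / T
P = 0.5 * 1025 * 9.81 * 3893 * 13.69 / 28080.0
P = 9542.3 W

9542.3


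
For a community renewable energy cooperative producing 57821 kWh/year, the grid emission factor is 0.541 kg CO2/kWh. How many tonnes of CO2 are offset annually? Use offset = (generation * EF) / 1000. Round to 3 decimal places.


CO2 offset in kg = generation * emission_factor
CO2 offset = 57821 * 0.541 = 31281.16 kg
Convert to tonnes:
  CO2 offset = 31281.16 / 1000 = 31.281 tonnes

31.281


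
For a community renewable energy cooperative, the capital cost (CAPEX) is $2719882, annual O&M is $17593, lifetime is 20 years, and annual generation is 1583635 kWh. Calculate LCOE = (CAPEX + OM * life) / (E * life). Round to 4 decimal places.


Total cost = CAPEX + OM * lifetime = 2719882 + 17593 * 20 = 2719882 + 351860 = 3071742
Total generation = annual * lifetime = 1583635 * 20 = 31672700 kWh
LCOE = 3071742 / 31672700
LCOE = 0.0970 $/kWh

0.0970


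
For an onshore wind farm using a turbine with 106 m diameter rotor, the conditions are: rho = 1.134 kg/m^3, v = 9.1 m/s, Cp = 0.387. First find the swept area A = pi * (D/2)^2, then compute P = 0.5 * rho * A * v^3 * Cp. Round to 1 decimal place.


Step 1 -- Compute swept area:
  A = pi * (D/2)^2 = pi * (106/2)^2 = 8824.73 m^2
Step 2 -- Apply wind power equation:
  P = 0.5 * rho * A * v^3 * Cp
  v^3 = 9.1^3 = 753.571
  P = 0.5 * 1.134 * 8824.73 * 753.571 * 0.387
  P = 1459216.8 W

1459216.8


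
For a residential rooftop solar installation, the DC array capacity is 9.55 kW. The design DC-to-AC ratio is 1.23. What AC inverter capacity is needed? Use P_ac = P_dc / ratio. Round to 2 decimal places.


The inverter AC capacity is determined by the DC/AC ratio.
Given: P_dc = 9.55 kW, DC/AC ratio = 1.23
P_ac = P_dc / ratio = 9.55 / 1.23
P_ac = 7.76 kW

7.76


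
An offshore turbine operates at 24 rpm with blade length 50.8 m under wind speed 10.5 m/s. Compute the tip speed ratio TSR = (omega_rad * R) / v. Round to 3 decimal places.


Convert rotational speed to rad/s:
  omega = 24 * 2 * pi / 60 = 2.5133 rad/s
Compute tip speed:
  v_tip = omega * R = 2.5133 * 50.8 = 127.674 m/s
Tip speed ratio:
  TSR = v_tip / v_wind = 127.674 / 10.5 = 12.159

12.159


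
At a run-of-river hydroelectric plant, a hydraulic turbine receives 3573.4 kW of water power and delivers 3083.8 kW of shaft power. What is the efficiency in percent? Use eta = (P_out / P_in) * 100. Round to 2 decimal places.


Turbine efficiency = (output power / input power) * 100
eta = (3083.8 / 3573.4) * 100
eta = 86.30%

86.30


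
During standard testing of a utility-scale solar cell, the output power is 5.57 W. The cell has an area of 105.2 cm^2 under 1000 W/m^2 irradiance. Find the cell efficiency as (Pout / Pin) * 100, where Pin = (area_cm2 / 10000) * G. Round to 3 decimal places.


First compute the input power:
  Pin = area_cm2 / 10000 * G = 105.2 / 10000 * 1000 = 10.52 W
Then compute efficiency:
  Efficiency = (Pout / Pin) * 100 = (5.57 / 10.52) * 100
  Efficiency = 52.947%

52.947


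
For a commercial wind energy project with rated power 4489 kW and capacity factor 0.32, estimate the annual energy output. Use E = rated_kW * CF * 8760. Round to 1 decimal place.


Annual energy = rated_kW * capacity_factor * hours_per_year
Given: P_rated = 4489 kW, CF = 0.32, hours = 8760
E = 4489 * 0.32 * 8760
E = 12583564.8 kWh

12583564.8


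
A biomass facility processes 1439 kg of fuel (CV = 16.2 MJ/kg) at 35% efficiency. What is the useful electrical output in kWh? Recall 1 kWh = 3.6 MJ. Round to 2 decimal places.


Total energy = mass * CV = 1439 * 16.2 = 23311.8 MJ
Useful energy = total * eta = 23311.8 * 0.35 = 8159.13 MJ
Convert to kWh: 8159.13 / 3.6
Useful energy = 2266.43 kWh

2266.43


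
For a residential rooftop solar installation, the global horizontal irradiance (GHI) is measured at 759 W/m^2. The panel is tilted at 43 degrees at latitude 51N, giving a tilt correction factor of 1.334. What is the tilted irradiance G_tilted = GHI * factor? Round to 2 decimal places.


Identify the given values:
  GHI = 759 W/m^2, tilt correction factor = 1.334
Apply the formula G_tilted = GHI * factor:
  G_tilted = 759 * 1.334
  G_tilted = 1012.51 W/m^2

1012.51


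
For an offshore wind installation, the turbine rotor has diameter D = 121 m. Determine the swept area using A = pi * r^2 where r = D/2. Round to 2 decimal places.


Compute the rotor radius:
  r = D / 2 = 121 / 2 = 60.5 m
Calculate swept area:
  A = pi * r^2 = pi * 60.5^2
  A = 11499.01 m^2

11499.01


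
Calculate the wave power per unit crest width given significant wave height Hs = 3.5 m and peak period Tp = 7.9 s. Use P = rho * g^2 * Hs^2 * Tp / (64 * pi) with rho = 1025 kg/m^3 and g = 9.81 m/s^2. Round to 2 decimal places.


Apply wave power formula:
  g^2 = 9.81^2 = 96.2361
  Hs^2 = 3.5^2 = 12.25
  Numerator = rho * g^2 * Hs^2 * Tp = 1025 * 96.2361 * 12.25 * 7.9 = 9546079.79
  Denominator = 64 * pi = 201.0619
  P = 9546079.79 / 201.0619 = 47478.31 W/m

47478.31


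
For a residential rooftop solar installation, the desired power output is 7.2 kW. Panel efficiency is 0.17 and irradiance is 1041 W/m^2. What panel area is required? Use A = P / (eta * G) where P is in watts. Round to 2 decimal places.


Convert target power to watts: P = 7.2 * 1000 = 7200.0 W
Compute denominator: eta * G = 0.17 * 1041 = 176.97
Required area A = P / (eta * G) = 7200.0 / 176.97
A = 40.68 m^2

40.68


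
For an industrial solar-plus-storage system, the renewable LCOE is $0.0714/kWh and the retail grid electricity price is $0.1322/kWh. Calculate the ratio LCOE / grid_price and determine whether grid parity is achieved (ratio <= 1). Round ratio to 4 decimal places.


Compare LCOE to grid price:
  LCOE = $0.0714/kWh, Grid price = $0.1322/kWh
  Ratio = LCOE / grid_price = 0.0714 / 0.1322 = 0.5401
  Grid parity achieved (ratio <= 1)? yes

0.5401


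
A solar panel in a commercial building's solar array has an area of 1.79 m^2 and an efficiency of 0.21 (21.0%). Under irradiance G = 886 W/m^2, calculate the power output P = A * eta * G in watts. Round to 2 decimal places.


Use the solar power formula P = A * eta * G.
Given: A = 1.79 m^2, eta = 0.21, G = 886 W/m^2
P = 1.79 * 0.21 * 886
P = 333.05 W

333.05


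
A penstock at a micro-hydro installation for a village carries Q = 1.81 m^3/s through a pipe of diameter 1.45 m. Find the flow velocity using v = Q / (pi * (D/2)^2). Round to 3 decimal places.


Compute pipe cross-sectional area:
  A = pi * (D/2)^2 = pi * (1.45/2)^2 = 1.6513 m^2
Calculate velocity:
  v = Q / A = 1.81 / 1.6513
  v = 1.096 m/s

1.096


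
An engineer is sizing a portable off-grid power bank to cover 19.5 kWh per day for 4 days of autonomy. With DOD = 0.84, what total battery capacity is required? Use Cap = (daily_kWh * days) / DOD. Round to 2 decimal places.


Total energy needed = daily * days = 19.5 * 4 = 78.0 kWh
Account for depth of discharge:
  Cap = total_energy / DOD = 78.0 / 0.84
  Cap = 92.86 kWh

92.86


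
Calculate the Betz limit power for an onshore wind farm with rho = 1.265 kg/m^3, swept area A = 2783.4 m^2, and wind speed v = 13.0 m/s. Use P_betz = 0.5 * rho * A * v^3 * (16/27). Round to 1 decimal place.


The Betz coefficient Cp_max = 16/27 = 0.5926
v^3 = 13.0^3 = 2197.0
P_betz = 0.5 * rho * A * v^3 * Cp_max
P_betz = 0.5 * 1.265 * 2783.4 * 2197.0 * 0.5926
P_betz = 2292041.2 W

2292041.2


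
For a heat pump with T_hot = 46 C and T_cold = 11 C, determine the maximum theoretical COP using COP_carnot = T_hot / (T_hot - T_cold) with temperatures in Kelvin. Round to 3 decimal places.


Convert to Kelvin:
  T_hot = 46 + 273.15 = 319.15 K
  T_cold = 11 + 273.15 = 284.15 K
Apply Carnot COP formula:
  COP = T_hot_K / (T_hot_K - T_cold_K) = 319.15 / 35.0
  COP = 9.119

9.119


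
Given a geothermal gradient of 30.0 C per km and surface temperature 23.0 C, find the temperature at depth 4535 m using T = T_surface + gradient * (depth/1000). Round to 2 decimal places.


Convert depth to km: 4535 / 1000 = 4.535 km
Temperature increase = gradient * depth_km = 30.0 * 4.535 = 136.05 C
Temperature at depth = T_surface + delta_T = 23.0 + 136.05
T = 159.05 C

159.05


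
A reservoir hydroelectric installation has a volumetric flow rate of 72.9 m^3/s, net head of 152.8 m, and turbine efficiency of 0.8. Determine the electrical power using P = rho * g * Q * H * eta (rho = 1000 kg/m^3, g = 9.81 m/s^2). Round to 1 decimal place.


Apply the hydropower formula P = rho * g * Q * H * eta
rho * g = 1000 * 9.81 = 9810.0
P = 9810.0 * 72.9 * 152.8 * 0.8
P = 87419813.8 W

87419813.8


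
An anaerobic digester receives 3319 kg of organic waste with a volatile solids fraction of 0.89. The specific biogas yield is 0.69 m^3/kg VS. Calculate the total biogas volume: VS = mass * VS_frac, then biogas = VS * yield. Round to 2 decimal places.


Compute volatile solids:
  VS = mass * VS_fraction = 3319 * 0.89 = 2953.91 kg
Calculate biogas volume:
  Biogas = VS * specific_yield = 2953.91 * 0.69
  Biogas = 2038.20 m^3

2038.20


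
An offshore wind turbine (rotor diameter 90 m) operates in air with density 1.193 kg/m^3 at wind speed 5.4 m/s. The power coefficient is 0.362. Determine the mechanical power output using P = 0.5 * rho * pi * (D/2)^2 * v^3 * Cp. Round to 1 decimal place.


Step 1 -- Compute swept area:
  A = pi * (D/2)^2 = pi * (90/2)^2 = 6361.73 m^2
Step 2 -- Apply wind power equation:
  P = 0.5 * rho * A * v^3 * Cp
  v^3 = 5.4^3 = 157.464
  P = 0.5 * 1.193 * 6361.73 * 157.464 * 0.362
  P = 216309.3 W

216309.3


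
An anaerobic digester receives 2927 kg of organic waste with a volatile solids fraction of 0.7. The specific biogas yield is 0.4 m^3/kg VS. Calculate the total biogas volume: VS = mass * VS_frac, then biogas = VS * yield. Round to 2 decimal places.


Compute volatile solids:
  VS = mass * VS_fraction = 2927 * 0.7 = 2048.9 kg
Calculate biogas volume:
  Biogas = VS * specific_yield = 2048.9 * 0.4
  Biogas = 819.56 m^3

819.56


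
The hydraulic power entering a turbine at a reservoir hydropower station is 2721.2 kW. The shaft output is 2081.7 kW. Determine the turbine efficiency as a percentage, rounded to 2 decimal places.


Turbine efficiency = (output power / input power) * 100
eta = (2081.7 / 2721.2) * 100
eta = 76.50%

76.50


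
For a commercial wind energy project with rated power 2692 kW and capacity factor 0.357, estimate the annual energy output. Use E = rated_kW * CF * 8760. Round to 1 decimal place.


Annual energy = rated_kW * capacity_factor * hours_per_year
Given: P_rated = 2692 kW, CF = 0.357, hours = 8760
E = 2692 * 0.357 * 8760
E = 8418745.4 kWh

8418745.4


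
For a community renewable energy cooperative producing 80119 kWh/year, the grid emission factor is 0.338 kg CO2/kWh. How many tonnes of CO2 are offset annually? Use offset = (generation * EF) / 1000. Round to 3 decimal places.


CO2 offset in kg = generation * emission_factor
CO2 offset = 80119 * 0.338 = 27080.22 kg
Convert to tonnes:
  CO2 offset = 27080.22 / 1000 = 27.080 tonnes

27.080


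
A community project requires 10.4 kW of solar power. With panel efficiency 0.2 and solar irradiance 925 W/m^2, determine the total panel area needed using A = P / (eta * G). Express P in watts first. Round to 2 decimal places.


Convert target power to watts: P = 10.4 * 1000 = 10400.0 W
Compute denominator: eta * G = 0.2 * 925 = 185.0
Required area A = P / (eta * G) = 10400.0 / 185.0
A = 56.22 m^2

56.22


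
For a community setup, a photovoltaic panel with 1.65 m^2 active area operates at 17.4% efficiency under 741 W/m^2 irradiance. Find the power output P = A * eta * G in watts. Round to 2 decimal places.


Use the solar power formula P = A * eta * G.
Given: A = 1.65 m^2, eta = 0.174, G = 741 W/m^2
P = 1.65 * 0.174 * 741
P = 212.74 W

212.74


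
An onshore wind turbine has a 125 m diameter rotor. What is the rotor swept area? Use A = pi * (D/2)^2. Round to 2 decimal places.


Compute the rotor radius:
  r = D / 2 = 125 / 2 = 62.5 m
Calculate swept area:
  A = pi * r^2 = pi * 62.5^2
  A = 12271.85 m^2

12271.85


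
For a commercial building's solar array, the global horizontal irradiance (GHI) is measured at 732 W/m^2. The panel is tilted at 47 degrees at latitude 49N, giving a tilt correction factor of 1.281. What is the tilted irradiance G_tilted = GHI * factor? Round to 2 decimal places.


Identify the given values:
  GHI = 732 W/m^2, tilt correction factor = 1.281
Apply the formula G_tilted = GHI * factor:
  G_tilted = 732 * 1.281
  G_tilted = 937.69 W/m^2

937.69


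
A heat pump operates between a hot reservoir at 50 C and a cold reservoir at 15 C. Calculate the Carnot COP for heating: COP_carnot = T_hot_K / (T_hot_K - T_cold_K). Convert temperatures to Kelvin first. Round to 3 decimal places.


Convert to Kelvin:
  T_hot = 50 + 273.15 = 323.15 K
  T_cold = 15 + 273.15 = 288.15 K
Apply Carnot COP formula:
  COP = T_hot_K / (T_hot_K - T_cold_K) = 323.15 / 35.0
  COP = 9.233

9.233


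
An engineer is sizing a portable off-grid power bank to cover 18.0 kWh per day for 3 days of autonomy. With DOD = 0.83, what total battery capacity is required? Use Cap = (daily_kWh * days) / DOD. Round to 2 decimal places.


Total energy needed = daily * days = 18.0 * 3 = 54.0 kWh
Account for depth of discharge:
  Cap = total_energy / DOD = 54.0 / 0.83
  Cap = 65.06 kWh

65.06


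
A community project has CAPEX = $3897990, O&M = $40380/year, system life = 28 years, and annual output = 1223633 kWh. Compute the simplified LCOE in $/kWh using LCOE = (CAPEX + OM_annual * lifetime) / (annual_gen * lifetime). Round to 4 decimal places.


Total cost = CAPEX + OM * lifetime = 3897990 + 40380 * 28 = 3897990 + 1130640 = 5028630
Total generation = annual * lifetime = 1223633 * 28 = 34261724 kWh
LCOE = 5028630 / 34261724
LCOE = 0.1468 $/kWh

0.1468


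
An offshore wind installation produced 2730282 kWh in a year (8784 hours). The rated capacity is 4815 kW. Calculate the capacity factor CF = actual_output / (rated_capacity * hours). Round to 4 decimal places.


Capacity factor = actual output / maximum possible output
Maximum possible = rated * hours = 4815 * 8784 = 42294960 kWh
CF = 2730282 / 42294960
CF = 0.0646

0.0646


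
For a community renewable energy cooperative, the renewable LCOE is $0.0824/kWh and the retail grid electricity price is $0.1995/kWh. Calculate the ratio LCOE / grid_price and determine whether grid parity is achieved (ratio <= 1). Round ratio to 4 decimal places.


Compare LCOE to grid price:
  LCOE = $0.0824/kWh, Grid price = $0.1995/kWh
  Ratio = LCOE / grid_price = 0.0824 / 0.1995 = 0.4130
  Grid parity achieved (ratio <= 1)? yes

0.4130
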